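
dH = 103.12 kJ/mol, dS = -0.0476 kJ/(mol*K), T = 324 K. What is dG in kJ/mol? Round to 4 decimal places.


Gibbs: dG = dH - T*dS (consistent units, dS already in kJ/(mol*K)).
T*dS = 324 * -0.0476 = -15.4224
dG = 103.12 - (-15.4224)
dG = 118.5424 kJ/mol, rounded to 4 dp:

118.5424 kJ/mol


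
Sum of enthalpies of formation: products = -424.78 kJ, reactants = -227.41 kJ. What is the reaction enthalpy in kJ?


dH_rxn = sum(dH_f products) - sum(dH_f reactants)
dH_rxn = -424.78 - (-227.41)
dH_rxn = -197.37 kJ:

-197.37 kJ


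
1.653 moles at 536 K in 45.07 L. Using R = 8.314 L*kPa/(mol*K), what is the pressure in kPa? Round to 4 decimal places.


PV = nRT, solve for P = nRT / V.
nRT = 1.653 * 8.314 * 536 = 7366.2705
P = 7366.2705 / 45.07
P = 163.44065897 kPa, rounded to 4 dp:

163.4407 kPa


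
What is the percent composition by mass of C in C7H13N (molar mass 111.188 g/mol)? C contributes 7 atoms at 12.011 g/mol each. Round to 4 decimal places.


pct = 100 * (n_elem * M_elem) / M_total
mass_contribution = 7 * 12.011 = 84.077 g/mol
pct = 100 * 84.077 / 111.188
pct = 75.61697305 %, rounded to 4 dp:

75.6170 %


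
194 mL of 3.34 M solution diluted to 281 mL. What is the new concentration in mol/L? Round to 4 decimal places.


Dilution: M1*V1 = M2*V2, solve for M2.
M2 = M1*V1 / V2
M2 = 3.34 * 194 / 281
M2 = 647.96 / 281
M2 = 2.30590747 mol/L, rounded to 4 dp:

2.3059 mol/L


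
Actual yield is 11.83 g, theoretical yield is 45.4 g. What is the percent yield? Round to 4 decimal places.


% yield = 100 * actual / theoretical
% yield = 100 * 11.83 / 45.4
% yield = 26.05726872 %, rounded to 4 dp:

26.0573 %


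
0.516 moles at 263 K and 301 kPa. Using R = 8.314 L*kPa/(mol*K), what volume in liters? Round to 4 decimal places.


PV = nRT, solve for V = nRT / P.
nRT = 0.516 * 8.314 * 263 = 1128.2763
V = 1128.2763 / 301
V = 3.74842625 L, rounded to 4 dp:

3.7484 L


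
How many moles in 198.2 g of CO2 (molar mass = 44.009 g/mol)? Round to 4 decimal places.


n = mass / M
n = 198.2 / 44.009
n = 4.50362426 mol, rounded to 4 dp:

4.5036 mol


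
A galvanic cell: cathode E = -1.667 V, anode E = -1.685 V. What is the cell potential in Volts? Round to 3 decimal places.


Standard cell potential: E_cell = E_cathode - E_anode.
E_cell = -1.667 - (-1.685)
E_cell = 0.018 V, rounded to 3 dp:

0.018 V


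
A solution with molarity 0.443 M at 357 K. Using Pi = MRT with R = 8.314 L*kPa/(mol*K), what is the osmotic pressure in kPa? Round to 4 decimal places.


Osmotic pressure (van't Hoff): Pi = M*R*T.
RT = 8.314 * 357 = 2968.098
Pi = 0.443 * 2968.098
Pi = 1314.867414 kPa, rounded to 4 dp:

1314.8674 kPa


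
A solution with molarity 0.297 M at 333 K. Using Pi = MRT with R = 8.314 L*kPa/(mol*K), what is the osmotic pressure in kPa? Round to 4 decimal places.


Osmotic pressure (van't Hoff): Pi = M*R*T.
RT = 8.314 * 333 = 2768.562
Pi = 0.297 * 2768.562
Pi = 822.262914 kPa, rounded to 4 dp:

822.2629 kPa


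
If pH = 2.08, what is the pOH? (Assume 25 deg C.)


At 25 deg C, pH + pOH = 14.
pOH = 14 - pH = 14 - 2.08
pOH = 11.92:

11.92


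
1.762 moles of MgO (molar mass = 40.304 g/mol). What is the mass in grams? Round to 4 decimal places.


mass = n * M
mass = 1.762 * 40.304
mass = 71.015648 g, rounded to 4 dp:

71.0156 g


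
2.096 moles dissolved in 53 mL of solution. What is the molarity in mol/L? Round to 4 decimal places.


Convert volume to liters: V_L = V_mL / 1000.
V_L = 53 / 1000 = 0.053 L
M = n / V_L = 2.096 / 0.053
M = 39.54716981 mol/L, rounded to 4 dp:

39.5472 mol/L


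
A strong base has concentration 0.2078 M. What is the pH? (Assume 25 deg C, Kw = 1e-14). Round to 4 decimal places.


A strong base dissociates completely, so [OH-] equals the given concentration.
pOH = -log10([OH-]) = -log10(0.2078) = 0.682354
pH = 14 - pOH = 14 - 0.682354
pH = 13.317646, rounded to 4 dp:

13.3176


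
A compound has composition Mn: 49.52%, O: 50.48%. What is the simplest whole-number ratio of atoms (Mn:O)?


Assume 100 g of compound, divide each mass% by atomic mass to get moles, then normalize by the smallest to get a raw atom ratio.
Moles per 100 g: Mn: 49.52/54.938 = 0.9014, O: 50.48/15.999 = 3.1552
Raw ratio (divide by min = 0.9014): Mn: 1.0, O: 3.5
Multiply by 2 to clear fractions: Mn: 2.0 ~= 2, O: 7.001 ~= 7
Reduce by GCD to get the simplest whole-number ratio:

2:7


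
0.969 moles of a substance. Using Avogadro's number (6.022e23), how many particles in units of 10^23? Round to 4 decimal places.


N = n * NA, then divide by 1e23 for the requested units.
N / 1e23 = n * 6.022
N / 1e23 = 0.969 * 6.022
N / 1e23 = 5.835318, rounded to 4 dp:

5.8353


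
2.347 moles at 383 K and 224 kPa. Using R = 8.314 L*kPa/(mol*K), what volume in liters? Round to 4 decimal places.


PV = nRT, solve for V = nRT / P.
nRT = 2.347 * 8.314 * 383 = 7473.4629
V = 7473.4629 / 224
V = 33.36367366 L, rounded to 4 dp:

33.3637 L


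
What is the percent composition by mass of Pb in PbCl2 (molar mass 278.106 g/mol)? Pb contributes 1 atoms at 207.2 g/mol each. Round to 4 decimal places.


pct = 100 * (n_elem * M_elem) / M_total
mass_contribution = 1 * 207.2 = 207.2 g/mol
pct = 100 * 207.2 / 278.106
pct = 74.50396611 %, rounded to 4 dp:

74.5040 %


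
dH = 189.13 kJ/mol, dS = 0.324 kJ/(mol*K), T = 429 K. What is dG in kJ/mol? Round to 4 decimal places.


Gibbs: dG = dH - T*dS (consistent units, dS already in kJ/(mol*K)).
T*dS = 429 * 0.324 = 138.996
dG = 189.13 - (138.996)
dG = 50.134 kJ/mol, rounded to 4 dp:

50.1340 kJ/mol


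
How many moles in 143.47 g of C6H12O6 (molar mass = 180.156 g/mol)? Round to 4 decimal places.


n = mass / M
n = 143.47 / 180.156
n = 0.79636537 mol, rounded to 4 dp:

0.7964 mol


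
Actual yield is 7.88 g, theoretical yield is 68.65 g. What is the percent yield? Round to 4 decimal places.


% yield = 100 * actual / theoretical
% yield = 100 * 7.88 / 68.65
% yield = 11.4785142 %, rounded to 4 dp:

11.4785 %


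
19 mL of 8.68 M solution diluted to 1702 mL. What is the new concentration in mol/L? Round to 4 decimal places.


Dilution: M1*V1 = M2*V2, solve for M2.
M2 = M1*V1 / V2
M2 = 8.68 * 19 / 1702
M2 = 164.92 / 1702
M2 = 0.09689777 mol/L, rounded to 4 dp:

0.0969 mol/L


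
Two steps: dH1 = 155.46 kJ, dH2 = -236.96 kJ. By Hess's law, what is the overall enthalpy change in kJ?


Hess's law: enthalpy is a state function, so add the step enthalpies.
dH_total = dH1 + dH2 = 155.46 + (-236.96)
dH_total = -81.5 kJ:

-81.50 kJ


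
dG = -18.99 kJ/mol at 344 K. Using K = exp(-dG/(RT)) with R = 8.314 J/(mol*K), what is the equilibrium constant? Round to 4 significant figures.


dG is in kJ/mol; multiply by 1000 to match R in J/(mol*K).
RT = 8.314 * 344 = 2860.016 J/mol
exponent = -dG*1000 / (RT) = -(-18.99*1000) / 2860.016 = 6.63982299
K = exp(6.63982299)
K = 764.95958, rounded to 4 significant figures:

765.0


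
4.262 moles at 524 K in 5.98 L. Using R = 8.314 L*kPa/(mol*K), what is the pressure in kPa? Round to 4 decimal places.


PV = nRT, solve for P = nRT / V.
nRT = 4.262 * 8.314 * 524 = 18567.5564
P = 18567.5564 / 5.98
P = 3104.94254181 kPa, rounded to 4 dp:

3104.9425 kPa


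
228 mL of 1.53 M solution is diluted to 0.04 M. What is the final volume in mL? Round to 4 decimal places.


Dilution: M1*V1 = M2*V2, solve for V2.
V2 = M1*V1 / M2
V2 = 1.53 * 228 / 0.04
V2 = 348.84 / 0.04
V2 = 8721.0 mL, rounded to 4 dp:

8721.0000 mL


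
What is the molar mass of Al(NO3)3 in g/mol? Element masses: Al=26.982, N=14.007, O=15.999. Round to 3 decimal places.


M = sum(count * atomic_mass) over atoms.
M = 1*26.982 + 3*14.007 + 9*15.999
M = 26.982 + 42.021 + 143.991
M = 212.994 g/mol, rounded to 3 dp:

212.994 g/mol


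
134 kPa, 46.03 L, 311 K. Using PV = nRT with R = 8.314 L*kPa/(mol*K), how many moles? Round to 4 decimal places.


PV = nRT, solve for n = PV / (RT).
PV = 134 * 46.03 = 6168.02
RT = 8.314 * 311 = 2585.654
n = 6168.02 / 2585.654
n = 2.38547772 mol, rounded to 4 dp:

2.3855 mol


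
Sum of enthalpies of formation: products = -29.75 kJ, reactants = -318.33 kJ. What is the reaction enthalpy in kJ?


dH_rxn = sum(dH_f products) - sum(dH_f reactants)
dH_rxn = -29.75 - (-318.33)
dH_rxn = 288.58 kJ:

288.58 kJ


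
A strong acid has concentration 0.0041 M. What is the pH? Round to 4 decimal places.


A strong acid dissociates completely, so [H+] equals the given concentration.
pH = -log10([H+]) = -log10(0.0041)
pH = 2.38721614, rounded to 4 dp:

2.3872


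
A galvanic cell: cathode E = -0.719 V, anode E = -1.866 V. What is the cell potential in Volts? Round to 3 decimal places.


Standard cell potential: E_cell = E_cathode - E_anode.
E_cell = -0.719 - (-1.866)
E_cell = 1.147 V, rounded to 3 dp:

1.147 V


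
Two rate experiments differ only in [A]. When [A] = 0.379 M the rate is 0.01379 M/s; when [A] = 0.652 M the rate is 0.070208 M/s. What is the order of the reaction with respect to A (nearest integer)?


Rate is proportional to [A]^n, so rate2/rate1 = ([A]2/[A]1)^n. Take logs to solve for n.
rate2/rate1 = 0.070208 / 0.01379 = 5.0912
[A]2/[A]1 = 0.652 / 0.379 = 1.7203
n = ln(5.0912) / ln(1.7203) = 3.0
Nearest integer order:

3


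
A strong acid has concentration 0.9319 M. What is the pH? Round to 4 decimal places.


A strong acid dissociates completely, so [H+] equals the given concentration.
pH = -log10([H+]) = -log10(0.9319)
pH = 0.03063069, rounded to 4 dp:

0.0306


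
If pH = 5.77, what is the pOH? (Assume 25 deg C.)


At 25 deg C, pH + pOH = 14.
pOH = 14 - pH = 14 - 5.77
pOH = 8.23:

8.23


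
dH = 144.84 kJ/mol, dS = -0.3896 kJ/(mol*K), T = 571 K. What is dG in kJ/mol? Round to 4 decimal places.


Gibbs: dG = dH - T*dS (consistent units, dS already in kJ/(mol*K)).
T*dS = 571 * -0.3896 = -222.4616
dG = 144.84 - (-222.4616)
dG = 367.3016 kJ/mol, rounded to 4 dp:

367.3016 kJ/mol


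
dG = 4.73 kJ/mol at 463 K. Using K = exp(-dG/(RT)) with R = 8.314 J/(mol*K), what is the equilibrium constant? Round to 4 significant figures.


dG is in kJ/mol; multiply by 1000 to match R in J/(mol*K).
RT = 8.314 * 463 = 3849.382 J/mol
exponent = -dG*1000 / (RT) = -(4.73*1000) / 3849.382 = -1.22876867
K = exp(-1.22876867)
K = 0.29265271, rounded to 4 significant figures:

0.2927


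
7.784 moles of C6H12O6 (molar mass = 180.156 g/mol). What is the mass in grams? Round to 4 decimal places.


mass = n * M
mass = 7.784 * 180.156
mass = 1402.334304 g, rounded to 4 dp:

1402.3343 g


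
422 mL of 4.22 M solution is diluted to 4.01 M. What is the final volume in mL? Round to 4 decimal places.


Dilution: M1*V1 = M2*V2, solve for V2.
V2 = M1*V1 / M2
V2 = 4.22 * 422 / 4.01
V2 = 1780.84 / 4.01
V2 = 444.09975062 mL, rounded to 4 dp:

444.0998 mL


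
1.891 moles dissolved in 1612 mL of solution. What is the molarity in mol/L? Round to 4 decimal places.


Convert volume to liters: V_L = V_mL / 1000.
V_L = 1612 / 1000 = 1.612 L
M = n / V_L = 1.891 / 1.612
M = 1.17307692 mol/L, rounded to 4 dp:

1.1731 mol/L


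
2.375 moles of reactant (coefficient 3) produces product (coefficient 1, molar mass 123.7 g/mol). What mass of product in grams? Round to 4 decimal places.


Use the coefficient ratio to convert reactant moles to product moles, then multiply by the product's molar mass.
moles_P = moles_R * (coeff_P / coeff_R) = 2.375 * (1/3) = 0.791667
mass_P = moles_P * M_P = 0.791667 * 123.7
mass_P = 97.9292079 g, rounded to 4 dp:

97.9292 g


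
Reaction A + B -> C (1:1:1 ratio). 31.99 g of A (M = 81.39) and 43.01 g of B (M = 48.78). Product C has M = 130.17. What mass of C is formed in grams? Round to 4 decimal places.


Find moles of each reactant; the smaller value is the limiting reagent in a 1:1:1 reaction, so moles_C equals moles of the limiter.
n_A = mass_A / M_A = 31.99 / 81.39 = 0.393046 mol
n_B = mass_B / M_B = 43.01 / 48.78 = 0.881714 mol
Limiting reagent: A (smaller), n_limiting = 0.393046 mol
mass_C = n_limiting * M_C = 0.393046 * 130.17
mass_C = 51.16279782 g, rounded to 4 dp:

51.1628 g


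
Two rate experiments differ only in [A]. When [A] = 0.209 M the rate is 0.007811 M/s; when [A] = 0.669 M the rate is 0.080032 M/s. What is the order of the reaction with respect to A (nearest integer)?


Rate is proportional to [A]^n, so rate2/rate1 = ([A]2/[A]1)^n. Take logs to solve for n.
rate2/rate1 = 0.080032 / 0.007811 = 10.2461
[A]2/[A]1 = 0.669 / 0.209 = 3.201
n = ln(10.2461) / ln(3.201) = 2.0
Nearest integer order:

2


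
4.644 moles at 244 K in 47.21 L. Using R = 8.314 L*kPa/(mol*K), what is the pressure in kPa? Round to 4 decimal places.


PV = nRT, solve for P = nRT / V.
nRT = 4.644 * 8.314 * 244 = 9420.8927
P = 9420.8927 / 47.21
P = 199.55290616 kPa, rounded to 4 dp:

199.5529 kPa


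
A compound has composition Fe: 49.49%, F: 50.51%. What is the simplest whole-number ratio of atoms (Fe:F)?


Assume 100 g of compound, divide each mass% by atomic mass to get moles, then normalize by the smallest to get a raw atom ratio.
Moles per 100 g: Fe: 49.49/55.845 = 0.8862, F: 50.51/18.998 = 2.6587
Raw ratio (divide by min = 0.8862): Fe: 1.0, F: 3.0
Multiply by 1 to clear fractions: Fe: 1.0 ~= 1, F: 3.0 ~= 3
Reduce by GCD to get the simplest whole-number ratio:

1:3


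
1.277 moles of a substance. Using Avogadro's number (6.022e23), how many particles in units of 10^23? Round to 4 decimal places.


N = n * NA, then divide by 1e23 for the requested units.
N / 1e23 = n * 6.022
N / 1e23 = 1.277 * 6.022
N / 1e23 = 7.690094, rounded to 4 dp:

7.6901


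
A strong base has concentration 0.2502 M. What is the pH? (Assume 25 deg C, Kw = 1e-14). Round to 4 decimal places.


A strong base dissociates completely, so [OH-] equals the given concentration.
pOH = -log10([OH-]) = -log10(0.2502) = 0.601713
pH = 14 - pOH = 14 - 0.601713
pH = 13.398287, rounded to 4 dp:

13.3983


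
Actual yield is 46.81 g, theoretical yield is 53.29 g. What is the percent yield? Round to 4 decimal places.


% yield = 100 * actual / theoretical
% yield = 100 * 46.81 / 53.29
% yield = 87.8401201 %, rounded to 4 dp:

87.8401 %


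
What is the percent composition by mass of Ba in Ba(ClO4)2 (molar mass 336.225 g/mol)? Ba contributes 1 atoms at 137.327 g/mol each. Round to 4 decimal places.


pct = 100 * (n_elem * M_elem) / M_total
mass_contribution = 1 * 137.327 = 137.327 g/mol
pct = 100 * 137.327 / 336.225
pct = 40.84378021 %, rounded to 4 dp:

40.8438 %


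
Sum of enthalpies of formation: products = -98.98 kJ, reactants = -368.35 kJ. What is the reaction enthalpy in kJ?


dH_rxn = sum(dH_f products) - sum(dH_f reactants)
dH_rxn = -98.98 - (-368.35)
dH_rxn = 269.37 kJ:

269.37 kJ


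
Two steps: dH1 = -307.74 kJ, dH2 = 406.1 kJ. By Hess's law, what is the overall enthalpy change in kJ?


Hess's law: enthalpy is a state function, so add the step enthalpies.
dH_total = dH1 + dH2 = -307.74 + (406.1)
dH_total = 98.36 kJ:

98.36 kJ


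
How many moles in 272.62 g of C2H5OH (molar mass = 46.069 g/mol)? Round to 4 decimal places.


n = mass / M
n = 272.62 / 46.069
n = 5.91764527 mol, rounded to 4 dp:

5.9176 mol


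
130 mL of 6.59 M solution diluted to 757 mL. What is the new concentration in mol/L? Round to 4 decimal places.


Dilution: M1*V1 = M2*V2, solve for M2.
M2 = M1*V1 / V2
M2 = 6.59 * 130 / 757
M2 = 856.7 / 757
M2 = 1.1317041 mol/L, rounded to 4 dp:

1.1317 mol/L


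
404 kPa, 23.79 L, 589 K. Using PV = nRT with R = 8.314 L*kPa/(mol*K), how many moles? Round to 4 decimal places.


PV = nRT, solve for n = PV / (RT).
PV = 404 * 23.79 = 9611.16
RT = 8.314 * 589 = 4896.946
n = 9611.16 / 4896.946
n = 1.9626845 mol, rounded to 4 dp:

1.9627 mol


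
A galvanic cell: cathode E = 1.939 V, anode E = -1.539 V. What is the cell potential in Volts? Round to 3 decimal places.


Standard cell potential: E_cell = E_cathode - E_anode.
E_cell = 1.939 - (-1.539)
E_cell = 3.478 V, rounded to 3 dp:

3.478 V


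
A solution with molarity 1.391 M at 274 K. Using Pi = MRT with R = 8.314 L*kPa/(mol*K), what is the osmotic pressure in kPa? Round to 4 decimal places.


Osmotic pressure (van't Hoff): Pi = M*R*T.
RT = 8.314 * 274 = 2278.036
Pi = 1.391 * 2278.036
Pi = 3168.748076 kPa, rounded to 4 dp:

3168.7481 kPa


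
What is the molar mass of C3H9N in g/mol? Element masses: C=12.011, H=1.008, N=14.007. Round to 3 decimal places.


M = sum(count * atomic_mass) over atoms.
M = 3*12.011 + 9*1.008 + 1*14.007
M = 36.033 + 9.072 + 14.007
M = 59.112 g/mol, rounded to 3 dp:

59.112 g/mol


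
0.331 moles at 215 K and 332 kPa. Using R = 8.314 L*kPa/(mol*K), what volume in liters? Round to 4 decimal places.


PV = nRT, solve for V = nRT / P.
nRT = 0.331 * 8.314 * 215 = 591.6658
V = 591.6658 / 332
V = 1.7821259 L, rounded to 4 dp:

1.7821 L


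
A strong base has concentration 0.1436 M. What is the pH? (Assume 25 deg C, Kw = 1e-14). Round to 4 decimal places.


A strong base dissociates completely, so [OH-] equals the given concentration.
pOH = -log10([OH-]) = -log10(0.1436) = 0.842846
pH = 14 - pOH = 14 - 0.842846
pH = 13.157154, rounded to 4 dp:

13.1572


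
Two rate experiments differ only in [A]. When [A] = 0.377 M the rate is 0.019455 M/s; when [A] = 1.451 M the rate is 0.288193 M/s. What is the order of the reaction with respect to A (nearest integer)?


Rate is proportional to [A]^n, so rate2/rate1 = ([A]2/[A]1)^n. Take logs to solve for n.
rate2/rate1 = 0.288193 / 0.019455 = 14.8133
[A]2/[A]1 = 1.451 / 0.377 = 3.8488
n = ln(14.8133) / ln(3.8488) = 2.0
Nearest integer order:

2


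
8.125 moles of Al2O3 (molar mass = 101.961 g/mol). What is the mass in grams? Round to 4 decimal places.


mass = n * M
mass = 8.125 * 101.961
mass = 828.433125 g, rounded to 4 dp:

828.4331 g


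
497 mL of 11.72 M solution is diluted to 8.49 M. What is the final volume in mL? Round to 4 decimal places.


Dilution: M1*V1 = M2*V2, solve for V2.
V2 = M1*V1 / M2
V2 = 11.72 * 497 / 8.49
V2 = 5824.84 / 8.49
V2 = 686.08244994 mL, rounded to 4 dp:

686.0824 mL


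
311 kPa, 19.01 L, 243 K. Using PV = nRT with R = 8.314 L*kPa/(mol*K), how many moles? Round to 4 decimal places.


PV = nRT, solve for n = PV / (RT).
PV = 311 * 19.01 = 5912.11
RT = 8.314 * 243 = 2020.302
n = 5912.11 / 2020.302
n = 2.92634962 mol, rounded to 4 dp:

2.9263 mol


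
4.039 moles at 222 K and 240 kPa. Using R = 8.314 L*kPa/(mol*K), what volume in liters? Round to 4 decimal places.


PV = nRT, solve for V = nRT / P.
nRT = 4.039 * 8.314 * 222 = 7454.8146
V = 7454.8146 / 240
V = 31.0617275 L, rounded to 4 dp:

31.0617 L


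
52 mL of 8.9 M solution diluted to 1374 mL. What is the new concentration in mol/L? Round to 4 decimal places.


Dilution: M1*V1 = M2*V2, solve for M2.
M2 = M1*V1 / V2
M2 = 8.9 * 52 / 1374
M2 = 462.8 / 1374
M2 = 0.33682678 mol/L, rounded to 4 dp:

0.3368 mol/L


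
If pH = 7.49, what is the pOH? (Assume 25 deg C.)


At 25 deg C, pH + pOH = 14.
pOH = 14 - pH = 14 - 7.49
pOH = 6.51:

6.51


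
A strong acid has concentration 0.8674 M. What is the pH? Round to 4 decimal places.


A strong acid dissociates completely, so [H+] equals the given concentration.
pH = -log10([H+]) = -log10(0.8674)
pH = 0.06178058, rounded to 4 dp:

0.0618


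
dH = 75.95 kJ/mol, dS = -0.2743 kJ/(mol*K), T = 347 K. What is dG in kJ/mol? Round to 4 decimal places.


Gibbs: dG = dH - T*dS (consistent units, dS already in kJ/(mol*K)).
T*dS = 347 * -0.2743 = -95.1821
dG = 75.95 - (-95.1821)
dG = 171.1321 kJ/mol, rounded to 4 dp:

171.1321 kJ/mol


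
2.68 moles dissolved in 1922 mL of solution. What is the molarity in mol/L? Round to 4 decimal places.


Convert volume to liters: V_L = V_mL / 1000.
V_L = 1922 / 1000 = 1.922 L
M = n / V_L = 2.68 / 1.922
M = 1.39438085 mol/L, rounded to 4 dp:

1.3944 mol/L


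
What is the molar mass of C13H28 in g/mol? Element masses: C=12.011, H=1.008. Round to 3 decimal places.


M = sum(count * atomic_mass) over atoms.
M = 13*12.011 + 28*1.008
M = 156.143 + 28.224
M = 184.367 g/mol, rounded to 3 dp:

184.367 g/mol


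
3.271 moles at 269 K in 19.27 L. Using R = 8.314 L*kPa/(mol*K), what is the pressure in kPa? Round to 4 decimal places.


PV = nRT, solve for P = nRT / V.
nRT = 3.271 * 8.314 * 269 = 7315.4803
P = 7315.4803 / 19.27
P = 379.63052932 kPa, rounded to 4 dp:

379.6305 kPa


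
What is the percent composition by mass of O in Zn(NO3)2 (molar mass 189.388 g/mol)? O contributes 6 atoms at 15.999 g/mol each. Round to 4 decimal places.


pct = 100 * (n_elem * M_elem) / M_total
mass_contribution = 6 * 15.999 = 95.994 g/mol
pct = 100 * 95.994 / 189.388
pct = 50.68642153 %, rounded to 4 dp:

50.6864 %


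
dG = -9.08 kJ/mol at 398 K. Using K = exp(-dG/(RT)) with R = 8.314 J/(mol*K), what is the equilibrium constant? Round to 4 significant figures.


dG is in kJ/mol; multiply by 1000 to match R in J/(mol*K).
RT = 8.314 * 398 = 3308.972 J/mol
exponent = -dG*1000 / (RT) = -(-9.08*1000) / 3308.972 = 2.74405465
K = exp(2.74405465)
K = 15.549907, rounded to 4 significant figures:

15.55


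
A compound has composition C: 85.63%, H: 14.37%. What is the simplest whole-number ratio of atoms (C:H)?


Assume 100 g of compound, divide each mass% by atomic mass to get moles, then normalize by the smallest to get a raw atom ratio.
Moles per 100 g: C: 85.63/12.011 = 7.1293, H: 14.37/1.008 = 14.256
Raw ratio (divide by min = 7.1293): C: 1.0, H: 2.0
Multiply by 1 to clear fractions: C: 1.0 ~= 1, H: 2.0 ~= 2
Reduce by GCD to get the simplest whole-number ratio:

1:2


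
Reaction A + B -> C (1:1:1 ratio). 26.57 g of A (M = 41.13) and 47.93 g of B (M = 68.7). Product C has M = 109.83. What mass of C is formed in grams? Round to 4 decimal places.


Find moles of each reactant; the smaller value is the limiting reagent in a 1:1:1 reaction, so moles_C equals moles of the limiter.
n_A = mass_A / M_A = 26.57 / 41.13 = 0.646 mol
n_B = mass_B / M_B = 47.93 / 68.7 = 0.697671 mol
Limiting reagent: A (smaller), n_limiting = 0.646 mol
mass_C = n_limiting * M_C = 0.646 * 109.83
mass_C = 70.95018 g, rounded to 4 dp:

70.9502 g


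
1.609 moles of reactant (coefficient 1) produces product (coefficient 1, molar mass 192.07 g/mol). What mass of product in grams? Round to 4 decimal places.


Use the coefficient ratio to convert reactant moles to product moles, then multiply by the product's molar mass.
moles_P = moles_R * (coeff_P / coeff_R) = 1.609 * (1/1) = 1.609
mass_P = moles_P * M_P = 1.609 * 192.07
mass_P = 309.04063 g, rounded to 4 dp:

309.0406 g


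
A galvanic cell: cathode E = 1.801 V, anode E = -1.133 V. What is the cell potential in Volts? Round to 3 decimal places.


Standard cell potential: E_cell = E_cathode - E_anode.
E_cell = 1.801 - (-1.133)
E_cell = 2.934 V, rounded to 3 dp:

2.934 V


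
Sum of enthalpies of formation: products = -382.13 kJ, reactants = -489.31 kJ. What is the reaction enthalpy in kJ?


dH_rxn = sum(dH_f products) - sum(dH_f reactants)
dH_rxn = -382.13 - (-489.31)
dH_rxn = 107.18 kJ:

107.18 kJ


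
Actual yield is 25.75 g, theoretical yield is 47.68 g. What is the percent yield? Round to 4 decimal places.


% yield = 100 * actual / theoretical
% yield = 100 * 25.75 / 47.68
% yield = 54.00587248 %, rounded to 4 dp:

54.0059 %


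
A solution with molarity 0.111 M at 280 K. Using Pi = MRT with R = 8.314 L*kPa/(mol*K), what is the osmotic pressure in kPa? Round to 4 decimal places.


Osmotic pressure (van't Hoff): Pi = M*R*T.
RT = 8.314 * 280 = 2327.92
Pi = 0.111 * 2327.92
Pi = 258.39912 kPa, rounded to 4 dp:

258.3991 kPa


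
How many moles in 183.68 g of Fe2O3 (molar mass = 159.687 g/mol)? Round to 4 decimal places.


n = mass / M
n = 183.68 / 159.687
n = 1.15025018 mol, rounded to 4 dp:

1.1503 mol


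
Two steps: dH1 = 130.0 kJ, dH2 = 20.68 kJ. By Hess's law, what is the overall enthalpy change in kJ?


Hess's law: enthalpy is a state function, so add the step enthalpies.
dH_total = dH1 + dH2 = 130.0 + (20.68)
dH_total = 150.68 kJ:

150.68 kJ


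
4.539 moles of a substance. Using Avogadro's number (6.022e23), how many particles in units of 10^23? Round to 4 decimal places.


N = n * NA, then divide by 1e23 for the requested units.
N / 1e23 = n * 6.022
N / 1e23 = 4.539 * 6.022
N / 1e23 = 27.333858, rounded to 4 dp:

27.3339


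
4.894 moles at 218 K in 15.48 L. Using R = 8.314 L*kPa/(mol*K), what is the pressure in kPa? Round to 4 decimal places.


PV = nRT, solve for P = nRT / V.
nRT = 4.894 * 8.314 * 218 = 8870.1401
P = 8870.1401 / 15.48
P = 573.00646641 kPa, rounded to 4 dp:

573.0065 kPa


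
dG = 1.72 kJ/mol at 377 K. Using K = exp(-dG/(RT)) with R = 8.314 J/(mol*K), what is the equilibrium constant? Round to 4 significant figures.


dG is in kJ/mol; multiply by 1000 to match R in J/(mol*K).
RT = 8.314 * 377 = 3134.378 J/mol
exponent = -dG*1000 / (RT) = -(1.72*1000) / 3134.378 = -0.54875321
K = exp(-0.54875321)
K = 0.57766959, rounded to 4 significant figures:

0.5777


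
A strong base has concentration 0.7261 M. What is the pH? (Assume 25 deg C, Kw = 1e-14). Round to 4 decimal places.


A strong base dissociates completely, so [OH-] equals the given concentration.
pOH = -log10([OH-]) = -log10(0.7261) = 0.139004
pH = 14 - pOH = 14 - 0.139004
pH = 13.860996, rounded to 4 dp:

13.8610


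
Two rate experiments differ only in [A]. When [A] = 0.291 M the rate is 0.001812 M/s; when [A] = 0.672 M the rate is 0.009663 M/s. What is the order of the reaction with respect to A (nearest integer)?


Rate is proportional to [A]^n, so rate2/rate1 = ([A]2/[A]1)^n. Take logs to solve for n.
rate2/rate1 = 0.009663 / 0.001812 = 5.3328
[A]2/[A]1 = 0.672 / 0.291 = 2.3093
n = ln(5.3328) / ln(2.3093) = 2.0
Nearest integer order:

2


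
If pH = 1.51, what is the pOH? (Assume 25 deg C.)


At 25 deg C, pH + pOH = 14.
pOH = 14 - pH = 14 - 1.51
pOH = 12.49:

12.49


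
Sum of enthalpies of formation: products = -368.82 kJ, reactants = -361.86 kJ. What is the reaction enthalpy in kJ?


dH_rxn = sum(dH_f products) - sum(dH_f reactants)
dH_rxn = -368.82 - (-361.86)
dH_rxn = -6.96 kJ:

-6.96 kJ


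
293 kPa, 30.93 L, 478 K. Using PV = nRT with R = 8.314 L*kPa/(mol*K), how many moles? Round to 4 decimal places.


PV = nRT, solve for n = PV / (RT).
PV = 293 * 30.93 = 9062.49
RT = 8.314 * 478 = 3974.092
n = 9062.49 / 3974.092
n = 2.2803926 mol, rounded to 4 dp:

2.2804 mol


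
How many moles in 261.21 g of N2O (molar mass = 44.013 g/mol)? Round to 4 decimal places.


n = mass / M
n = 261.21 / 44.013
n = 5.93483743 mol, rounded to 4 dp:

5.9348 mol


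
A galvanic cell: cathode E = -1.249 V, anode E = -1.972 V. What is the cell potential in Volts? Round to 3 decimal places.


Standard cell potential: E_cell = E_cathode - E_anode.
E_cell = -1.249 - (-1.972)
E_cell = 0.723 V, rounded to 3 dp:

0.723 V


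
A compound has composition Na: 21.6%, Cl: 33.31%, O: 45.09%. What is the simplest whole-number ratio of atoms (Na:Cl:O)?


Assume 100 g of compound, divide each mass% by atomic mass to get moles, then normalize by the smallest to get a raw atom ratio.
Moles per 100 g: Na: 21.6/22.99 = 0.9395, Cl: 33.31/35.453 = 0.9396, O: 45.09/15.999 = 2.8183
Raw ratio (divide by min = 0.9395): Na: 1.0, Cl: 1.0, O: 3.0
Multiply by 1 to clear fractions: Na: 1.0 ~= 1, Cl: 1.0 ~= 1, O: 3.0 ~= 3
Reduce by GCD to get the simplest whole-number ratio:

1:1:3


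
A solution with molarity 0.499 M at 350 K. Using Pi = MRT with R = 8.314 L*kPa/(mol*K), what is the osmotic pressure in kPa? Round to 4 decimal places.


Osmotic pressure (van't Hoff): Pi = M*R*T.
RT = 8.314 * 350 = 2909.9
Pi = 0.499 * 2909.9
Pi = 1452.0401 kPa, rounded to 4 dp:

1452.0401 kPa


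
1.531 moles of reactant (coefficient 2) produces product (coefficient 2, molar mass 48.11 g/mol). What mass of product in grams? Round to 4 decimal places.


Use the coefficient ratio to convert reactant moles to product moles, then multiply by the product's molar mass.
moles_P = moles_R * (coeff_P / coeff_R) = 1.531 * (2/2) = 1.531
mass_P = moles_P * M_P = 1.531 * 48.11
mass_P = 73.65641 g, rounded to 4 dp:

73.6564 g


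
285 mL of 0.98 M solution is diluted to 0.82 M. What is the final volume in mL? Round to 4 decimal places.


Dilution: M1*V1 = M2*V2, solve for V2.
V2 = M1*V1 / M2
V2 = 0.98 * 285 / 0.82
V2 = 279.3 / 0.82
V2 = 340.6097561 mL, rounded to 4 dp:

340.6098 mL


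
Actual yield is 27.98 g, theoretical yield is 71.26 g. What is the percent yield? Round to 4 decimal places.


% yield = 100 * actual / theoretical
% yield = 100 * 27.98 / 71.26
% yield = 39.26466461 %, rounded to 4 dp:

39.2647 %


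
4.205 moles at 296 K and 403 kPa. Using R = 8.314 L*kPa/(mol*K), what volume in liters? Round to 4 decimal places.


PV = nRT, solve for V = nRT / P.
nRT = 4.205 * 8.314 * 296 = 10348.2695
V = 10348.2695 / 403
V = 25.67808809 L, rounded to 4 dp:

25.6781 L


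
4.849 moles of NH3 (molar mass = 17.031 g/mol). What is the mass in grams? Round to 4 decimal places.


mass = n * M
mass = 4.849 * 17.031
mass = 82.583319 g, rounded to 4 dp:

82.5833 g


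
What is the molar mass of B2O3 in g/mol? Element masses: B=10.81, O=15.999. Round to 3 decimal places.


M = sum(count * atomic_mass) over atoms.
M = 2*10.81 + 3*15.999
M = 21.62 + 47.997
M = 69.617 g/mol, rounded to 3 dp:

69.617 g/mol


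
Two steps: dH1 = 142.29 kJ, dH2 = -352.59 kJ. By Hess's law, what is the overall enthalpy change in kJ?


Hess's law: enthalpy is a state function, so add the step enthalpies.
dH_total = dH1 + dH2 = 142.29 + (-352.59)
dH_total = -210.3 kJ:

-210.30 kJ


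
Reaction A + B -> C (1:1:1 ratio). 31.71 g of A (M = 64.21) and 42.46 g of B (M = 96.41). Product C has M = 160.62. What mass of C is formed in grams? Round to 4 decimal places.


Find moles of each reactant; the smaller value is the limiting reagent in a 1:1:1 reaction, so moles_C equals moles of the limiter.
n_A = mass_A / M_A = 31.71 / 64.21 = 0.493848 mol
n_B = mass_B / M_B = 42.46 / 96.41 = 0.440411 mol
Limiting reagent: B (smaller), n_limiting = 0.440411 mol
mass_C = n_limiting * M_C = 0.440411 * 160.62
mass_C = 70.73881482 g, rounded to 4 dp:

70.7388 g


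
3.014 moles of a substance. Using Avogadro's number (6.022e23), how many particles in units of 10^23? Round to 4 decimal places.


N = n * NA, then divide by 1e23 for the requested units.
N / 1e23 = n * 6.022
N / 1e23 = 3.014 * 6.022
N / 1e23 = 18.150308, rounded to 4 dp:

18.1503


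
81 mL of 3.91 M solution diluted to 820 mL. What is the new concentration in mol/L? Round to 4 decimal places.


Dilution: M1*V1 = M2*V2, solve for M2.
M2 = M1*V1 / V2
M2 = 3.91 * 81 / 820
M2 = 316.71 / 820
M2 = 0.38623171 mol/L, rounded to 4 dp:

0.3862 mol/L


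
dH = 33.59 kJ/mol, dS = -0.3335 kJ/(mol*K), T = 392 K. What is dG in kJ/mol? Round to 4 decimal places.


Gibbs: dG = dH - T*dS (consistent units, dS already in kJ/(mol*K)).
T*dS = 392 * -0.3335 = -130.732
dG = 33.59 - (-130.732)
dG = 164.322 kJ/mol, rounded to 4 dp:

164.3220 kJ/mol


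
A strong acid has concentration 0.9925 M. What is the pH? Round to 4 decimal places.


A strong acid dissociates completely, so [H+] equals the given concentration.
pH = -log10([H+]) = -log10(0.9925)
pH = 0.00326948, rounded to 4 dp:

0.0033


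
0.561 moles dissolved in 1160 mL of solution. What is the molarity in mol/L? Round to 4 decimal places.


Convert volume to liters: V_L = V_mL / 1000.
V_L = 1160 / 1000 = 1.16 L
M = n / V_L = 0.561 / 1.16
M = 0.48362069 mol/L, rounded to 4 dp:

0.4836 mol/L


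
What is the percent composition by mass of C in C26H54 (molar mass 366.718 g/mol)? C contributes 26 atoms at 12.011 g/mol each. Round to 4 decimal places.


pct = 100 * (n_elem * M_elem) / M_total
mass_contribution = 26 * 12.011 = 312.286 g/mol
pct = 100 * 312.286 / 366.718
pct = 85.15698711 %, rounded to 4 dp:

85.1570 %


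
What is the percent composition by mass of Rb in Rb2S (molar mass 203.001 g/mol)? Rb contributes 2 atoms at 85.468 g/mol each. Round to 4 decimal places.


pct = 100 * (n_elem * M_elem) / M_total
mass_contribution = 2 * 85.468 = 170.936 g/mol
pct = 100 * 170.936 / 203.001
pct = 84.20451131 %, rounded to 4 dp:

84.2045 %


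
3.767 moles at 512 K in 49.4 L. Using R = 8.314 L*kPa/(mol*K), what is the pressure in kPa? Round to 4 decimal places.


PV = nRT, solve for P = nRT / V.
nRT = 3.767 * 8.314 * 512 = 16035.2451
P = 16035.2451 / 49.4
P = 324.60010324 kPa, rounded to 4 dp:

324.6001 kPa


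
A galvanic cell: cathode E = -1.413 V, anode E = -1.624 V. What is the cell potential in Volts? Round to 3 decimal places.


Standard cell potential: E_cell = E_cathode - E_anode.
E_cell = -1.413 - (-1.624)
E_cell = 0.211 V, rounded to 3 dp:

0.211 V


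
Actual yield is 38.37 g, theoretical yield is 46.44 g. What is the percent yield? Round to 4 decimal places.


% yield = 100 * actual / theoretical
% yield = 100 * 38.37 / 46.44
% yield = 82.62273902 %, rounded to 4 dp:

82.6227 %


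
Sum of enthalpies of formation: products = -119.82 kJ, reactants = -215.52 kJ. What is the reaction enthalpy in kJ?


dH_rxn = sum(dH_f products) - sum(dH_f reactants)
dH_rxn = -119.82 - (-215.52)
dH_rxn = 95.7 kJ:

95.70 kJ


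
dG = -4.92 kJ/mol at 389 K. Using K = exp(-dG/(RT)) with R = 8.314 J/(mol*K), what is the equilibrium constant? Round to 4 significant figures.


dG is in kJ/mol; multiply by 1000 to match R in J/(mol*K).
RT = 8.314 * 389 = 3234.146 J/mol
exponent = -dG*1000 / (RT) = -(-4.92*1000) / 3234.146 = 1.52126713
K = exp(1.52126713)
K = 4.5780225, rounded to 4 significant figures:

4.578


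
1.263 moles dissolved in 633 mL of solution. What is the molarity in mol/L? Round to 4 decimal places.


Convert volume to liters: V_L = V_mL / 1000.
V_L = 633 / 1000 = 0.633 L
M = n / V_L = 1.263 / 0.633
M = 1.99526066 mol/L, rounded to 4 dp:

1.9953 mol/L


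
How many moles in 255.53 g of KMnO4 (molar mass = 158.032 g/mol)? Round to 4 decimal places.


n = mass / M
n = 255.53 / 158.032
n = 1.616951 mol, rounded to 4 dp:

1.6170 mol


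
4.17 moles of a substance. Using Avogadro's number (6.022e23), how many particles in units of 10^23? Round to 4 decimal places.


N = n * NA, then divide by 1e23 for the requested units.
N / 1e23 = n * 6.022
N / 1e23 = 4.17 * 6.022
N / 1e23 = 25.11174, rounded to 4 dp:

25.1117


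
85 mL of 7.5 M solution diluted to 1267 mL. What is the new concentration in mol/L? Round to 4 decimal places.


Dilution: M1*V1 = M2*V2, solve for M2.
M2 = M1*V1 / V2
M2 = 7.5 * 85 / 1267
M2 = 637.5 / 1267
M2 = 0.50315706 mol/L, rounded to 4 dp:

0.5032 mol/L


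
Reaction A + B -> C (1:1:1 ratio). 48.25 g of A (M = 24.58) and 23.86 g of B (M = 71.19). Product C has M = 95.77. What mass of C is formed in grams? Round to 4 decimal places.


Find moles of each reactant; the smaller value is the limiting reagent in a 1:1:1 reaction, so moles_C equals moles of the limiter.
n_A = mass_A / M_A = 48.25 / 24.58 = 1.962978 mol
n_B = mass_B / M_B = 23.86 / 71.19 = 0.335159 mol
Limiting reagent: B (smaller), n_limiting = 0.335159 mol
mass_C = n_limiting * M_C = 0.335159 * 95.77
mass_C = 32.09817743 g, rounded to 4 dp:

32.0982 g


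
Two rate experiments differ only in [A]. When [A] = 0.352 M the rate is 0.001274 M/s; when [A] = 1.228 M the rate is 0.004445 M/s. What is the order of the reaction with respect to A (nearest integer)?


Rate is proportional to [A]^n, so rate2/rate1 = ([A]2/[A]1)^n. Take logs to solve for n.
rate2/rate1 = 0.004445 / 0.001274 = 3.489
[A]2/[A]1 = 1.228 / 0.352 = 3.4886
n = ln(3.489) / ln(3.4886) = 1.0
Nearest integer order:

1


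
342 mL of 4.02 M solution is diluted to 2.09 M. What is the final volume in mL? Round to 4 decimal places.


Dilution: M1*V1 = M2*V2, solve for V2.
V2 = M1*V1 / M2
V2 = 4.02 * 342 / 2.09
V2 = 1374.84 / 2.09
V2 = 657.81818182 mL, rounded to 4 dp:

657.8182 mL


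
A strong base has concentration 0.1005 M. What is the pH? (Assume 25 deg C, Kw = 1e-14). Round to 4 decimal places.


A strong base dissociates completely, so [OH-] equals the given concentration.
pOH = -log10([OH-]) = -log10(0.1005) = 0.997834
pH = 14 - pOH = 14 - 0.997834
pH = 13.002166, rounded to 4 dp:

13.0022


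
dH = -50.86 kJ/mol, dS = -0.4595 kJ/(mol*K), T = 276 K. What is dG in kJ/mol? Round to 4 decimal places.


Gibbs: dG = dH - T*dS (consistent units, dS already in kJ/(mol*K)).
T*dS = 276 * -0.4595 = -126.822
dG = -50.86 - (-126.822)
dG = 75.962 kJ/mol, rounded to 4 dp:

75.9620 kJ/mol


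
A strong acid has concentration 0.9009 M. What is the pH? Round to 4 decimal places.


A strong acid dissociates completely, so [H+] equals the given concentration.
pH = -log10([H+]) = -log10(0.9009)
pH = 0.04532341, rounded to 4 dp:

0.0453


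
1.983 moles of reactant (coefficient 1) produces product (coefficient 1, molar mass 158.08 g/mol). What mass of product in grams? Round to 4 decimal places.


Use the coefficient ratio to convert reactant moles to product moles, then multiply by the product's molar mass.
moles_P = moles_R * (coeff_P / coeff_R) = 1.983 * (1/1) = 1.983
mass_P = moles_P * M_P = 1.983 * 158.08
mass_P = 313.47264 g, rounded to 4 dp:

313.4726 g


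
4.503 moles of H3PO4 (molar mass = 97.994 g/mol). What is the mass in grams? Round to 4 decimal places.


mass = n * M
mass = 4.503 * 97.994
mass = 441.266982 g, rounded to 4 dp:

441.2670 g


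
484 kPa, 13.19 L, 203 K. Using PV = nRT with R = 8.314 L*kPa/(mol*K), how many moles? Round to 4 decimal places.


PV = nRT, solve for n = PV / (RT).
PV = 484 * 13.19 = 6383.96
RT = 8.314 * 203 = 1687.742
n = 6383.96 / 1687.742
n = 3.78254496 mol, rounded to 4 dp:

3.7825 mol


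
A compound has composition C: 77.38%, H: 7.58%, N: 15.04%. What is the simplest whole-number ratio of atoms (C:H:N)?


Assume 100 g of compound, divide each mass% by atomic mass to get moles, then normalize by the smallest to get a raw atom ratio.
Moles per 100 g: C: 77.38/12.011 = 6.4424, H: 7.58/1.008 = 7.5198, N: 15.04/14.007 = 1.0737
Raw ratio (divide by min = 1.0737): C: 6.0, H: 7.003, N: 1.0
Multiply by 1 to clear fractions: C: 6.0 ~= 6, H: 7.003 ~= 7, N: 1.0 ~= 1
Reduce by GCD to get the simplest whole-number ratio:

6:7:1


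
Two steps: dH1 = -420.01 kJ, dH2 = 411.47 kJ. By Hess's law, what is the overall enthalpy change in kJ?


Hess's law: enthalpy is a state function, so add the step enthalpies.
dH_total = dH1 + dH2 = -420.01 + (411.47)
dH_total = -8.54 kJ:

-8.54 kJ


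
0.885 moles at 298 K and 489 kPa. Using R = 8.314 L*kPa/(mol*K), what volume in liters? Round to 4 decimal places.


PV = nRT, solve for V = nRT / P.
nRT = 0.885 * 8.314 * 298 = 2192.6512
V = 2192.6512 / 489
V = 4.48394928 L, rounded to 4 dp:

4.4839 L


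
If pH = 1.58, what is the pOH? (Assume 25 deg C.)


At 25 deg C, pH + pOH = 14.
pOH = 14 - pH = 14 - 1.58
pOH = 12.42:

12.42


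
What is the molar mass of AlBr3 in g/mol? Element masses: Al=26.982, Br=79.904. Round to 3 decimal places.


M = sum(count * atomic_mass) over atoms.
M = 1*26.982 + 3*79.904
M = 26.982 + 239.712
M = 266.694 g/mol, rounded to 3 dp:

266.694 g/mol


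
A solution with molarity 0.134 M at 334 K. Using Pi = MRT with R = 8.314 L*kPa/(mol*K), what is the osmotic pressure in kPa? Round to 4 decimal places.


Osmotic pressure (van't Hoff): Pi = M*R*T.
RT = 8.314 * 334 = 2776.876
Pi = 0.134 * 2776.876
Pi = 372.101384 kPa, rounded to 4 dp:

372.1014 kPa


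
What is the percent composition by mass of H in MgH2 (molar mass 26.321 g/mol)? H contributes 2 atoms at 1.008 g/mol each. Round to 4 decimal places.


pct = 100 * (n_elem * M_elem) / M_total
mass_contribution = 2 * 1.008 = 2.016 g/mol
pct = 100 * 2.016 / 26.321
pct = 7.65928346 %, rounded to 4 dp:

7.6593 %


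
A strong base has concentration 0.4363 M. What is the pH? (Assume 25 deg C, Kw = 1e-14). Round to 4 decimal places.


A strong base dissociates completely, so [OH-] equals the given concentration.
pOH = -log10([OH-]) = -log10(0.4363) = 0.360215
pH = 14 - pOH = 14 - 0.360215
pH = 13.639785, rounded to 4 dp:

13.6398
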